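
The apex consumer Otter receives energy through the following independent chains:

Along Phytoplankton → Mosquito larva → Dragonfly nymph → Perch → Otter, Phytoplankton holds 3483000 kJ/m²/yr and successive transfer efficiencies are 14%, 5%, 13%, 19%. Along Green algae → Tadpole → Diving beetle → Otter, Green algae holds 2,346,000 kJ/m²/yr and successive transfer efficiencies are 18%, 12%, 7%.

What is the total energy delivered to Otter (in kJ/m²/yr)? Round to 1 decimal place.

Via Phytoplankton: 3483000 × 0.14 × 0.05 × 0.13 × 0.19 = 602.2107 kJ/m²/yr
Via Green algae: 2346000 × 0.18 × 0.12 × 0.07 = 3547.152 kJ/m²/yr
Total at Otter: 602.2107 + 3547.152 = 4149.3627 kJ/m²/yr

4149.4 kJ/m²/yr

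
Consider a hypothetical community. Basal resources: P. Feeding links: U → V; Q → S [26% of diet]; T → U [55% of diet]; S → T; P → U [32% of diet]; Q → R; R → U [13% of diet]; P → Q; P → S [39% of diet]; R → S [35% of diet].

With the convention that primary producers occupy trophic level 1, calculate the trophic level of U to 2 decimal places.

3.89

Q: 1 + 1 = 2
R: 1 + 2 = 3
S: 1 + (0.26×2 + 0.39×1 + 0.35×3) = 2.96
T: 1 + 2.96 = 3.96
U: 1 + (0.55×3.96 + 0.13×3 + 0.32×1) = 3.888
V: 1 + 3.888 = 4.888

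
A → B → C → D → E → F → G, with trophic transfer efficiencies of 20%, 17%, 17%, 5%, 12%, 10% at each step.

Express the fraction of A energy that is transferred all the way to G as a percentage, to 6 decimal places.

0.000347%

Product of link efficiencies: 0.2 × 0.17 × 0.17 × 0.05 × 0.12 × 0.1 = 0.000003468
As a percentage: 0.000003468 × 100 = 0.000347%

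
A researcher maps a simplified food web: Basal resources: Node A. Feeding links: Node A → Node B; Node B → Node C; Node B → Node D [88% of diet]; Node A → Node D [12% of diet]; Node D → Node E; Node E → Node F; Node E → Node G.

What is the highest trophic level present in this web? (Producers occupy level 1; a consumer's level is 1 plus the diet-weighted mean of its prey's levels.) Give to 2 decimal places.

Node B: 1 + 1 = 2
Node C: 1 + 2 = 3
Node D: 1 + (0.88×2 + 0.12×1) = 2.88
Node E: 1 + 2.88 = 3.88
Node F: 1 + 3.88 = 4.88
Node G: 1 + 3.88 = 4.88

4.88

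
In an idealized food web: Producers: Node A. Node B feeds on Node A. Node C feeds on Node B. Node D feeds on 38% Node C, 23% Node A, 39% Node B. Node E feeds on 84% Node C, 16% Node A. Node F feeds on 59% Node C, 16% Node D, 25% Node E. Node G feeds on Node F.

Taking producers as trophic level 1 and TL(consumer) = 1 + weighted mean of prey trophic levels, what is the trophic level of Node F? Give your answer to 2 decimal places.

4.19

Node B: 1 + 1 = 2
Node C: 1 + 2 = 3
Node D: 1 + (0.38×3 + 0.23×1 + 0.39×2) = 3.15
Node E: 1 + (0.84×3 + 0.16×1) = 3.68
Node F: 1 + (0.59×3 + 0.16×3.15 + 0.25×3.68) = 4.194
Node G: 1 + 4.194 = 5.194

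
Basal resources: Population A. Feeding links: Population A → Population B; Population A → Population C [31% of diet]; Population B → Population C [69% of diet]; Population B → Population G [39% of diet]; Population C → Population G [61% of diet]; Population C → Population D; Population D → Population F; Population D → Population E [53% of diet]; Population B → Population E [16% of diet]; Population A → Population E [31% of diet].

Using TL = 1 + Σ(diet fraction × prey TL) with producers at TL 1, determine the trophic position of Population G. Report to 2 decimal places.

3.42

Population B: 1 + 1 = 2
Population C: 1 + (0.31×1 + 0.69×2) = 2.69
Population D: 1 + 2.69 = 3.69
Population E: 1 + (0.53×3.69 + 0.31×1 + 0.16×2) = 3.5857
Population F: 1 + 3.69 = 4.69
Population G: 1 + (0.39×2 + 0.61×2.69) = 3.4209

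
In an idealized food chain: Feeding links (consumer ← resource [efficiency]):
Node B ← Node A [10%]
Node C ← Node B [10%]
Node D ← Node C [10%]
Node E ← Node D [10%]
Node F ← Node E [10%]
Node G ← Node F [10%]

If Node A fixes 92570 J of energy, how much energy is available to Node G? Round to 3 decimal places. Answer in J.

0.093 J

Node B: 92570 × 0.1 = 9257 J
Node C: 9257 × 0.1 = 925.7 J
Node D: 925.7 × 0.1 = 92.57 J
Node E: 92.57 × 0.1 = 9.257 J
Node F: 9.257 × 0.1 = 0.9257 J
Node G: 0.9257 × 0.1 = 0.09257 J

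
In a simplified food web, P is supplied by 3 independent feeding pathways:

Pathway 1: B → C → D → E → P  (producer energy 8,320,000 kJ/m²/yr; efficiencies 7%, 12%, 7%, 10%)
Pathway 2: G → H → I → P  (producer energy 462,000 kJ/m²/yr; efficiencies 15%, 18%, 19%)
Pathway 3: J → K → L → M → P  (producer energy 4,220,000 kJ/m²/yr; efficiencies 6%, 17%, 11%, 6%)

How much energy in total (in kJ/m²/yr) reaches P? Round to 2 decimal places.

3143.37 kJ/m²/yr

Pathway 1: 8320000 × 0.07 × 0.12 × 0.07 × 0.1 = 489.216 kJ/m²/yr
Pathway 2: 462000 × 0.15 × 0.18 × 0.19 = 2370.06 kJ/m²/yr
Pathway 3: 4220000 × 0.06 × 0.17 × 0.11 × 0.06 = 284.0904 kJ/m²/yr
Total at P: 489.216 + 2370.06 + 284.0904 = 3143.3664 kJ/m²/yr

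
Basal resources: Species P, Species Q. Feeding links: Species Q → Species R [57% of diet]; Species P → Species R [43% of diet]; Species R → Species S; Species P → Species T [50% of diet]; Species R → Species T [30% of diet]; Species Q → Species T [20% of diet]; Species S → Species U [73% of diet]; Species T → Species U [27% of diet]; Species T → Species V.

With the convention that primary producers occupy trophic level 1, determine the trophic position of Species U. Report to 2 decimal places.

3.81

Species R: 1 + (0.57×1 + 0.43×1) = 2
Species S: 1 + 2 = 3
Species T: 1 + (0.5×1 + 0.3×2 + 0.2×1) = 2.3
Species U: 1 + (0.73×3 + 0.27×2.3) = 3.811
Species V: 1 + 2.3 = 3.3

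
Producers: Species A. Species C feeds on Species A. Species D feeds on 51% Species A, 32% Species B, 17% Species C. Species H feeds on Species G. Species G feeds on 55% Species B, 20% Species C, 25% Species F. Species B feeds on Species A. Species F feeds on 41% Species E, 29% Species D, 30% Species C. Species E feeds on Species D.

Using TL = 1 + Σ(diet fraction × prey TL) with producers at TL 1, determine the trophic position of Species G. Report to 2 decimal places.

Species B: 1 + 1 = 2
Species C: 1 + 1 = 2
Species D: 1 + (0.51×1 + 0.32×2 + 0.17×2) = 2.49
Species E: 1 + 2.49 = 3.49
Species F: 1 + (0.41×3.49 + 0.29×2.49 + 0.3×2) = 3.753
Species G: 1 + (0.55×2 + 0.2×2 + 0.25×3.753) = 3.43825
Species H: 1 + 3.43825 = 4.43825

3.44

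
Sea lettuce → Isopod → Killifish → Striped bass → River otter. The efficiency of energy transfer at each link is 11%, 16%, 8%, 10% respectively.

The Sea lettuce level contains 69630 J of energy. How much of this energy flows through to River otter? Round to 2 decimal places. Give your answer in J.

9.80 J

Isopod: 69630 × 0.11 = 7659.3 J
Killifish: 7659.3 × 0.16 = 1225.488 J
Striped bass: 1225.488 × 0.08 = 98.03904 J
River otter: 98.03904 × 0.1 = 9.803904 J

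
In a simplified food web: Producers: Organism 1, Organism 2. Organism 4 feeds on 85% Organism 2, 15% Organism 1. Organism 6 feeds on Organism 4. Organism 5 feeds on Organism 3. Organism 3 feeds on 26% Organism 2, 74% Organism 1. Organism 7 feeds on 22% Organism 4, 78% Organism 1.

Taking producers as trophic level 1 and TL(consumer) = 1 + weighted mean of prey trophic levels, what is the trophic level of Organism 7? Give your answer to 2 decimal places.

2.22

Organism 3: 1 + (0.26×1 + 0.74×1) = 2
Organism 4: 1 + (0.85×1 + 0.15×1) = 2
Organism 5: 1 + 2 = 3
Organism 6: 1 + 2 = 3
Organism 7: 1 + (0.22×2 + 0.78×1) = 2.22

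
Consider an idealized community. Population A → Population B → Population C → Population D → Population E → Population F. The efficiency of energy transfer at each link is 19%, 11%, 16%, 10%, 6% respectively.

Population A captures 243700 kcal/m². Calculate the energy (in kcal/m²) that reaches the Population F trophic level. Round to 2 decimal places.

Population B: 243700 × 0.19 = 46303 kcal/m²
Population C: 46303 × 0.11 = 5093.33 kcal/m²
Population D: 5093.33 × 0.16 = 814.9328 kcal/m²
Population E: 814.9328 × 0.1 = 81.49328 kcal/m²
Population F: 81.49328 × 0.06 = 4.8895968 kcal/m²

4.89 kcal/m²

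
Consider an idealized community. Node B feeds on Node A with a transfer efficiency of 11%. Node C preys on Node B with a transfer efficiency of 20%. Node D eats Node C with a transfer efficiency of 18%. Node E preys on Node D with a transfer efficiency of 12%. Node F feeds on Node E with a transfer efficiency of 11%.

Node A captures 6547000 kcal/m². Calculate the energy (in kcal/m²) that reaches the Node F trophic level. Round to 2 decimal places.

342.22 kcal/m²

Node B: 6547000 × 0.11 = 720170 kcal/m²
Node C: 720170 × 0.2 = 144034 kcal/m²
Node D: 144034 × 0.18 = 25926.12 kcal/m²
Node E: 25926.12 × 0.12 = 3111.1344 kcal/m²
Node F: 3111.1344 × 0.11 = 342.224784 kcal/m²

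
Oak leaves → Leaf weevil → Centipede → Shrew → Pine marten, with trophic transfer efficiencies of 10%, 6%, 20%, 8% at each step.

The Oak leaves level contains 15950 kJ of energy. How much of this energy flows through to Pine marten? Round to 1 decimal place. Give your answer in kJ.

1.5 kJ

Leaf weevil: 15950 × 0.1 = 1595 kJ
Centipede: 1595 × 0.06 = 95.7 kJ
Shrew: 95.7 × 0.2 = 19.14 kJ
Pine marten: 19.14 × 0.08 = 1.5312 kJ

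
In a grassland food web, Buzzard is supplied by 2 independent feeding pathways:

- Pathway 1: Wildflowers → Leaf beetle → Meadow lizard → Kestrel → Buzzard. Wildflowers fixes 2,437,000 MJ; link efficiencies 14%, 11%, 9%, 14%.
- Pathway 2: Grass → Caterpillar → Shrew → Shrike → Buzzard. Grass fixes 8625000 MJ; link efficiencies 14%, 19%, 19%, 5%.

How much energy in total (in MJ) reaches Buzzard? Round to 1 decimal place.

2652.4 MJ

Pathway 1: 2437000 × 0.14 × 0.11 × 0.09 × 0.14 = 472.87548 MJ
Pathway 2: 8625000 × 0.14 × 0.19 × 0.19 × 0.05 = 2179.5375 MJ
Total at Buzzard: 472.87548 + 2179.5375 = 2652.41298 MJ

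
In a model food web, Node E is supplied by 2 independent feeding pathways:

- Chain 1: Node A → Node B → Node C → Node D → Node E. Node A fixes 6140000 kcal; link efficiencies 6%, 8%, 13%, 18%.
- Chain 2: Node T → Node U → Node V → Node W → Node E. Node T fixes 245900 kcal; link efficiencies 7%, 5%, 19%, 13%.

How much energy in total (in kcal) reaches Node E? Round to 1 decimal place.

Chain 1: 6140000 × 0.06 × 0.08 × 0.13 × 0.18 = 689.6448 kcal
Chain 2: 245900 × 0.07 × 0.05 × 0.19 × 0.13 = 21.258055 kcal
Total at Node E: 689.6448 + 21.258055 = 710.902855 kcal

710.9 kcal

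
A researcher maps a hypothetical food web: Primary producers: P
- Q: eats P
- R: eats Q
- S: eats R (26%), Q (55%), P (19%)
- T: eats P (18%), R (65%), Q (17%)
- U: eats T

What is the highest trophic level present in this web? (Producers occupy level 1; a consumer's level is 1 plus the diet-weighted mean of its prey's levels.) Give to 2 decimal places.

4.47

Q: 1 + 1 = 2
R: 1 + 2 = 3
S: 1 + (0.26×3 + 0.55×2 + 0.19×1) = 3.07
T: 1 + (0.18×1 + 0.65×3 + 0.17×2) = 3.47
U: 1 + 3.47 = 4.47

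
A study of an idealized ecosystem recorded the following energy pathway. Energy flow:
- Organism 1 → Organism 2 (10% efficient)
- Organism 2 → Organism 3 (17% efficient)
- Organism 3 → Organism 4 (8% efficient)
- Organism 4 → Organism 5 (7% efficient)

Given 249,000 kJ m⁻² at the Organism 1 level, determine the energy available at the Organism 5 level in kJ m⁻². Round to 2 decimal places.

Organism 2: 249000 × 0.1 = 24900 kJ m⁻²
Organism 3: 24900 × 0.17 = 4233 kJ m⁻²
Organism 4: 4233 × 0.08 = 338.64 kJ m⁻²
Organism 5: 338.64 × 0.07 = 23.7048 kJ m⁻²

23.70 kJ m⁻²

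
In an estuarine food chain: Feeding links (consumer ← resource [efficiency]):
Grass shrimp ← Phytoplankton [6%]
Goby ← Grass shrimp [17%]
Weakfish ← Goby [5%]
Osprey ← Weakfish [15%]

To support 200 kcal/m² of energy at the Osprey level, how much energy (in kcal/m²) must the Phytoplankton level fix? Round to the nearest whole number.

Cumulative transfer efficiency: 0.06 × 0.17 × 0.05 × 0.15 = 0.0000765
Phytoplankton energy = 200 / 0.0000765 = 2614379 kcal/m²

2614379 kcal/m²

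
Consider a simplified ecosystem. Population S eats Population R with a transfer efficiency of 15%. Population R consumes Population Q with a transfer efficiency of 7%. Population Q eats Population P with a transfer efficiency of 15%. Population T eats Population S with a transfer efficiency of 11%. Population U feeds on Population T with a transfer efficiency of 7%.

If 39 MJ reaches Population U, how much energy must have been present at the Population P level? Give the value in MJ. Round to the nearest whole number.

Cumulative transfer efficiency: 0.15 × 0.07 × 0.15 × 0.11 × 0.07 = 0.0000121275
Population P energy = 39 / 0.0000121275 = 3215832 MJ

3215832 MJ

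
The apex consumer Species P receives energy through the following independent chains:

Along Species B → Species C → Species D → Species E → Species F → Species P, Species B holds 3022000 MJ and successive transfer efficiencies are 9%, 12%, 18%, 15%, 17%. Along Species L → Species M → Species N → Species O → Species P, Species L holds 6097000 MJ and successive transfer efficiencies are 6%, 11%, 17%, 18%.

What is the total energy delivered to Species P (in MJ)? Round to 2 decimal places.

Via Species B: 3022000 × 0.09 × 0.12 × 0.18 × 0.15 × 0.17 = 149.806584 MJ
Via Species L: 6097000 × 0.06 × 0.11 × 0.17 × 0.18 = 1231.35012 MJ
Total at Species P: 149.806584 + 1231.35012 = 1381.156704 MJ

1381.16 MJ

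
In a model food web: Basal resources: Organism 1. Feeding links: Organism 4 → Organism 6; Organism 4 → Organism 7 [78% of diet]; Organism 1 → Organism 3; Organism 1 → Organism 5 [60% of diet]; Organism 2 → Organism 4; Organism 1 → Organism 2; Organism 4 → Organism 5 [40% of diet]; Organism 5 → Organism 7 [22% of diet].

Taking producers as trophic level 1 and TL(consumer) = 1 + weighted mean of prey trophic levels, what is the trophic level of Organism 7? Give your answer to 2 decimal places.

3.96

Organism 2: 1 + 1 = 2
Organism 3: 1 + 1 = 2
Organism 4: 1 + 2 = 3
Organism 5: 1 + (0.6×1 + 0.4×3) = 2.8
Organism 6: 1 + 3 = 4
Organism 7: 1 + (0.22×2.8 + 0.78×3) = 3.956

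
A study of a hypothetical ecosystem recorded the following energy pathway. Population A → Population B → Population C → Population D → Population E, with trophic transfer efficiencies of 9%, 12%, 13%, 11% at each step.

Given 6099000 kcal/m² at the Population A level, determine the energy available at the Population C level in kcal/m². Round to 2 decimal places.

Population B: 6099000 × 0.09 = 548910 kcal/m²
Population C: 548910 × 0.12 = 65869.2 kcal/m²

65869.20 kcal/m²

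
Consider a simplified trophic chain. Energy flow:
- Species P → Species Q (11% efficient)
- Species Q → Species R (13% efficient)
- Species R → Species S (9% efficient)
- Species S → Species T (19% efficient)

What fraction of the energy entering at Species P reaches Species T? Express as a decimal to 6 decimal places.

0.000245

Product of link efficiencies: 0.11 × 0.13 × 0.09 × 0.19 = 0.00024453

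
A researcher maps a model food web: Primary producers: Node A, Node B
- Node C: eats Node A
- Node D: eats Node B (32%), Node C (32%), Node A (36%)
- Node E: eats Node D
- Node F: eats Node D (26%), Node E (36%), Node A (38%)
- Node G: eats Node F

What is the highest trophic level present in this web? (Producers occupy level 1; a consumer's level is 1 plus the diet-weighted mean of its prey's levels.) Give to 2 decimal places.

4.18

Node C: 1 + 1 = 2
Node D: 1 + (0.32×1 + 0.32×2 + 0.36×1) = 2.32
Node E: 1 + 2.32 = 3.32
Node F: 1 + (0.26×2.32 + 0.36×3.32 + 0.38×1) = 3.1784
Node G: 1 + 3.1784 = 4.1784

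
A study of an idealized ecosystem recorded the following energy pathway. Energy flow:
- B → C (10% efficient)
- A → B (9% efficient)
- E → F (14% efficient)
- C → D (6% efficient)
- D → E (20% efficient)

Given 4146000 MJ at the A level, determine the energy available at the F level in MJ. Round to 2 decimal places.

B: 4146000 × 0.09 = 373140 MJ
C: 373140 × 0.1 = 37314 MJ
D: 37314 × 0.06 = 2238.84 MJ
E: 2238.84 × 0.2 = 447.768 MJ
F: 447.768 × 0.14 = 62.68752 MJ

62.69 MJ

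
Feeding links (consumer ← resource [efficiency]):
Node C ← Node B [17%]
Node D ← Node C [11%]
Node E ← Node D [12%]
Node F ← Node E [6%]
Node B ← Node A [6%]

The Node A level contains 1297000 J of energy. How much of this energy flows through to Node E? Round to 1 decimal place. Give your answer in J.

Node B: 1297000 × 0.06 = 77820 J
Node C: 77820 × 0.17 = 13229.4 J
Node D: 13229.4 × 0.11 = 1455.234 J
Node E: 1455.234 × 0.12 = 174.62808 J

174.6 J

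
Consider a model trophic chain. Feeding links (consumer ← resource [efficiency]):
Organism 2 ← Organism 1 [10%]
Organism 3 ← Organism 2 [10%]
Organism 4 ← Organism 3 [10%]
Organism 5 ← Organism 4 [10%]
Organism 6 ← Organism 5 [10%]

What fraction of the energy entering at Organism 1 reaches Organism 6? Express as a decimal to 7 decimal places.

Product of link efficiencies: 0.1 × 0.1 × 0.1 × 0.1 × 0.1 = 0.00001

0.0000100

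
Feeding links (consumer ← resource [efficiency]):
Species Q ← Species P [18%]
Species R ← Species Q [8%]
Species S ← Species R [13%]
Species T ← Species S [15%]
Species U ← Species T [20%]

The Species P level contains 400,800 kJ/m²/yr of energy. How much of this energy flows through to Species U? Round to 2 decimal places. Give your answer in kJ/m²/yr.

Species Q: 400800 × 0.18 = 72144 kJ/m²/yr
Species R: 72144 × 0.08 = 5771.52 kJ/m²/yr
Species S: 5771.52 × 0.13 = 750.2976 kJ/m²/yr
Species T: 750.2976 × 0.15 = 112.54464 kJ/m²/yr
Species U: 112.54464 × 0.2 = 22.508928 kJ/m²/yr

22.51 kJ/m²/yr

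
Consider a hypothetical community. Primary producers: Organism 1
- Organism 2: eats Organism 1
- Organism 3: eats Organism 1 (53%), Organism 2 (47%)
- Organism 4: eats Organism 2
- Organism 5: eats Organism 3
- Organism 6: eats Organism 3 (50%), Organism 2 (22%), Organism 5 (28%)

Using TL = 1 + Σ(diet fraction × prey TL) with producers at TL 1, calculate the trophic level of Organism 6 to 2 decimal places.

Organism 2: 1 + 1 = 2
Organism 3: 1 + (0.53×1 + 0.47×2) = 2.47
Organism 4: 1 + 2 = 3
Organism 5: 1 + 2.47 = 3.47
Organism 6: 1 + (0.5×2.47 + 0.22×2 + 0.28×3.47) = 3.6466

3.65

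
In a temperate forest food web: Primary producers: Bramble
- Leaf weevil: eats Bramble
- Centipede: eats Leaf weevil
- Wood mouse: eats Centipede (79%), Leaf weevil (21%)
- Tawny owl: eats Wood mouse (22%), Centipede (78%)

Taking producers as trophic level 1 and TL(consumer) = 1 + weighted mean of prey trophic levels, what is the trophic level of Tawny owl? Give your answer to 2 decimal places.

Leaf weevil: 1 + 1 = 2
Centipede: 1 + 2 = 3
Wood mouse: 1 + (0.79×3 + 0.21×2) = 3.79
Tawny owl: 1 + (0.22×3.79 + 0.78×3) = 4.1738

4.17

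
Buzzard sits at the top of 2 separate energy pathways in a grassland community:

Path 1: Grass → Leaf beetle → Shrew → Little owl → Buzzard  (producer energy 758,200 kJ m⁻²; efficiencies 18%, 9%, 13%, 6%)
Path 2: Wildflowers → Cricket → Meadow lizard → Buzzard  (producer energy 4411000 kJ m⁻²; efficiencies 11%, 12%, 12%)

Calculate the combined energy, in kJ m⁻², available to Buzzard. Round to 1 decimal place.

Path 1: 758200 × 0.18 × 0.09 × 0.13 × 0.06 = 95.806152 kJ m⁻²
Path 2: 4411000 × 0.11 × 0.12 × 0.12 = 6987.024 kJ m⁻²
Total at Buzzard: 95.806152 + 6987.024 = 7082.830152 kJ m⁻²

7082.8 kJ m⁻²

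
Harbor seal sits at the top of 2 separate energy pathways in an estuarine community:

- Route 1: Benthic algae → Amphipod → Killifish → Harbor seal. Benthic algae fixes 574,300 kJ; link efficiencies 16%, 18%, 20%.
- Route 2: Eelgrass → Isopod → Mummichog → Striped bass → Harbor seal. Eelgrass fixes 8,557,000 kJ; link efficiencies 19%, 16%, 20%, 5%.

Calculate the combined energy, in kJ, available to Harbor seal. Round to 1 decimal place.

Route 1: 574300 × 0.16 × 0.18 × 0.2 = 3307.968 kJ
Route 2: 8557000 × 0.19 × 0.16 × 0.2 × 0.05 = 2601.328 kJ
Total at Harbor seal: 3307.968 + 2601.328 = 5909.296 kJ

5909.3 kJ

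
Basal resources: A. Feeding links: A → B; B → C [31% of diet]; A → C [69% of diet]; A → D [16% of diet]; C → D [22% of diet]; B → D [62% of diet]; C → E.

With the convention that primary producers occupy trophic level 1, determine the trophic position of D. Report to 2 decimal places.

B: 1 + 1 = 2
C: 1 + (0.31×2 + 0.69×1) = 2.31
D: 1 + (0.16×1 + 0.22×2.31 + 0.62×2) = 2.9082
E: 1 + 2.31 = 3.31

2.91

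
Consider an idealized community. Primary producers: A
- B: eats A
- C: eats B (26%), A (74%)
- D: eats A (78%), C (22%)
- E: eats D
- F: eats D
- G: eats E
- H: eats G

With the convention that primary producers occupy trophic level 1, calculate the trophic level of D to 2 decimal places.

B: 1 + 1 = 2
C: 1 + (0.26×2 + 0.74×1) = 2.26
D: 1 + (0.78×1 + 0.22×2.26) = 2.2772
E: 1 + 2.2772 = 3.2772
F: 1 + 2.2772 = 3.2772
G: 1 + 3.2772 = 4.2772
H: 1 + 4.2772 = 5.2772

2.28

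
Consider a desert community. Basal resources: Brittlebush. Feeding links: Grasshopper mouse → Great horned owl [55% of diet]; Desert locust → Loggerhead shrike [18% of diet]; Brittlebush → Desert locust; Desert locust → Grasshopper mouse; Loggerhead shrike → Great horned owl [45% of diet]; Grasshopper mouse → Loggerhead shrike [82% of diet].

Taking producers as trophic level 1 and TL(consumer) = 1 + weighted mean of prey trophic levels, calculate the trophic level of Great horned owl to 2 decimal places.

4.37

Desert locust: 1 + 1 = 2
Grasshopper mouse: 1 + 2 = 3
Loggerhead shrike: 1 + (0.82×3 + 0.18×2) = 3.82
Great horned owl: 1 + (0.55×3 + 0.45×3.82) = 4.369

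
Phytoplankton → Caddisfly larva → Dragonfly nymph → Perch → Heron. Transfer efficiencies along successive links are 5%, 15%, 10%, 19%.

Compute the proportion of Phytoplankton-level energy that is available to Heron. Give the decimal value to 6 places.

0.000143

Product of link efficiencies: 0.05 × 0.15 × 0.1 × 0.19 = 0.0001425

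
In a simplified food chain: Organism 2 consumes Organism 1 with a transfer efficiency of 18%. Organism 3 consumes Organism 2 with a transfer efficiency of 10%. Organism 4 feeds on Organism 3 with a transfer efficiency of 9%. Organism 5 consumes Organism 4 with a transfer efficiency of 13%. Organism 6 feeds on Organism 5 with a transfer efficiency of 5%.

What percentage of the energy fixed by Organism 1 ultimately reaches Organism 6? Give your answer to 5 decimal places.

0.00105%

Product of link efficiencies: 0.18 × 0.1 × 0.09 × 0.13 × 0.05 = 0.00001053
As a percentage: 0.00001053 × 100 = 0.00105%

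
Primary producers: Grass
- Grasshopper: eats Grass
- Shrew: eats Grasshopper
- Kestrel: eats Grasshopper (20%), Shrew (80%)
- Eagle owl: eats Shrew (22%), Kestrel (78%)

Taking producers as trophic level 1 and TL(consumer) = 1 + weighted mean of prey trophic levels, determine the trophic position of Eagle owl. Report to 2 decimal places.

Grasshopper: 1 + 1 = 2
Shrew: 1 + 2 = 3
Kestrel: 1 + (0.2×2 + 0.8×3) = 3.8
Eagle owl: 1 + (0.22×3 + 0.78×3.8) = 4.624

4.62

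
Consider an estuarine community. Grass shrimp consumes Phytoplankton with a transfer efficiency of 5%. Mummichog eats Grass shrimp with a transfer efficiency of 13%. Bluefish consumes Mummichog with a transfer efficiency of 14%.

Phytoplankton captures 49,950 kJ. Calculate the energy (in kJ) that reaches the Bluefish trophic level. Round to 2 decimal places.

Grass shrimp: 49950 × 0.05 = 2497.5 kJ
Mummichog: 2497.5 × 0.13 = 324.675 kJ
Bluefish: 324.675 × 0.14 = 45.4545 kJ

45.45 kJ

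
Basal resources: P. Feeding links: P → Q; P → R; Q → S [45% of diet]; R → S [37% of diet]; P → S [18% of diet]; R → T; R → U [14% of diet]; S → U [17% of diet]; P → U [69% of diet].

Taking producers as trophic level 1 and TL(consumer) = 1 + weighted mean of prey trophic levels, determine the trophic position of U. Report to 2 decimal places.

2.45

Q: 1 + 1 = 2
R: 1 + 1 = 2
S: 1 + (0.45×2 + 0.37×2 + 0.18×1) = 2.82
T: 1 + 2 = 3
U: 1 + (0.14×2 + 0.17×2.82 + 0.69×1) = 2.4494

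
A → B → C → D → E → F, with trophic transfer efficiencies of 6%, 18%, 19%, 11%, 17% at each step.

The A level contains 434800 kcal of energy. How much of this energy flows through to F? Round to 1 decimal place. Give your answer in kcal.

B: 434800 × 0.06 = 26088 kcal
C: 26088 × 0.18 = 4695.84 kcal
D: 4695.84 × 0.19 = 892.2096 kcal
E: 892.2096 × 0.11 = 98.143056 kcal
F: 98.143056 × 0.17 = 16.68431952 kcal

16.7 kcal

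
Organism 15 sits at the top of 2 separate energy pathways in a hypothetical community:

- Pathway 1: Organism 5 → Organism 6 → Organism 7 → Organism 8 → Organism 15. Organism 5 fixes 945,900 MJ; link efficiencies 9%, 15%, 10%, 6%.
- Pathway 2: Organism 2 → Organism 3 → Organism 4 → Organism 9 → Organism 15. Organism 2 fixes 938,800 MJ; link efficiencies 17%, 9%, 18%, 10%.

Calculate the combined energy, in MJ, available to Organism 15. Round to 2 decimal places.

335.16 MJ

Pathway 1: 945900 × 0.09 × 0.15 × 0.1 × 0.06 = 76.6179 MJ
Pathway 2: 938800 × 0.17 × 0.09 × 0.18 × 0.1 = 258.54552 MJ
Total at Organism 15: 76.6179 + 258.54552 = 335.16342 MJ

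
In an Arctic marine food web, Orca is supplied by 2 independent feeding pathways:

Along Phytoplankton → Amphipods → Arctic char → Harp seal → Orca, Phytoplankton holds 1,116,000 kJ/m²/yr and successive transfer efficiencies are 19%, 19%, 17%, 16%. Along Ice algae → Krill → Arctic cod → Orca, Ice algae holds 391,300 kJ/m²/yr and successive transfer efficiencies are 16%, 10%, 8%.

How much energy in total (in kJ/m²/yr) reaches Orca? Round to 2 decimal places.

1596.69 kJ/m²/yr

Via Phytoplankton: 1116000 × 0.19 × 0.19 × 0.17 × 0.16 = 1095.82272 kJ/m²/yr
Via Ice algae: 391300 × 0.16 × 0.1 × 0.08 = 500.864 kJ/m²/yr
Total at Orca: 1095.82272 + 500.864 = 1596.68672 kJ/m²/yr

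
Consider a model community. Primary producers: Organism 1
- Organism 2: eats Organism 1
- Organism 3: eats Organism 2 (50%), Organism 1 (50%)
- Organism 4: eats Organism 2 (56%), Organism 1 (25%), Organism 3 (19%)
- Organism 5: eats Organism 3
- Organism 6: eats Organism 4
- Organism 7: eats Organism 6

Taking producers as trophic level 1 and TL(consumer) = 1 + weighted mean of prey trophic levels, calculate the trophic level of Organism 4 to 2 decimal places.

Organism 2: 1 + 1 = 2
Organism 3: 1 + (0.5×2 + 0.5×1) = 2.5
Organism 4: 1 + (0.56×2 + 0.25×1 + 0.19×2.5) = 2.845
Organism 5: 1 + 2.5 = 3.5
Organism 6: 1 + 2.845 = 3.845
Organism 7: 1 + 3.845 = 4.845

2.85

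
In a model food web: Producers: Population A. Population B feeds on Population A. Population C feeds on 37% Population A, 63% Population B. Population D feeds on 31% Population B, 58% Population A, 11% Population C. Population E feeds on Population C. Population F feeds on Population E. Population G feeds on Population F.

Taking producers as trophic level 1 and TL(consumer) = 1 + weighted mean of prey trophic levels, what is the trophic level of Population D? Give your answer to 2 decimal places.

Population B: 1 + 1 = 2
Population C: 1 + (0.37×1 + 0.63×2) = 2.63
Population D: 1 + (0.31×2 + 0.58×1 + 0.11×2.63) = 2.4893
Population E: 1 + 2.63 = 3.63
Population F: 1 + 3.63 = 4.63
Population G: 1 + 4.63 = 5.63

2.49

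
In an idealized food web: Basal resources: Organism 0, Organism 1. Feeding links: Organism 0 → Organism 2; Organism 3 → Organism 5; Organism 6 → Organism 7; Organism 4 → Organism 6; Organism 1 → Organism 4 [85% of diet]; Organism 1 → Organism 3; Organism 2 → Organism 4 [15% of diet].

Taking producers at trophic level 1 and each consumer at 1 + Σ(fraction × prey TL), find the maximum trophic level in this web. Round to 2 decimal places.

Organism 2: 1 + 1 = 2
Organism 3: 1 + 1 = 2
Organism 4: 1 + (0.85×1 + 0.15×2) = 2.15
Organism 5: 1 + 2 = 3
Organism 6: 1 + 2.15 = 3.15
Organism 7: 1 + 3.15 = 4.15

4.15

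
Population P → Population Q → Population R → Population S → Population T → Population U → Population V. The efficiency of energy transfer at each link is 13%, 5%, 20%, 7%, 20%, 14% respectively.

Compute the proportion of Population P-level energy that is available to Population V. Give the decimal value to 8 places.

0.00000255

Product of link efficiencies: 0.13 × 0.05 × 0.2 × 0.07 × 0.2 × 0.14 = 0.000002548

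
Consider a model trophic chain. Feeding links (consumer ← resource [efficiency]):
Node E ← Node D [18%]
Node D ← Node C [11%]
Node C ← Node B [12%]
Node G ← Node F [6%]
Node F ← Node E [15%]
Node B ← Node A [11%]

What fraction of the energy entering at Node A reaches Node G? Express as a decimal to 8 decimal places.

0.00000235

Product of link efficiencies: 0.11 × 0.12 × 0.11 × 0.18 × 0.15 × 0.06 = 0.00000235224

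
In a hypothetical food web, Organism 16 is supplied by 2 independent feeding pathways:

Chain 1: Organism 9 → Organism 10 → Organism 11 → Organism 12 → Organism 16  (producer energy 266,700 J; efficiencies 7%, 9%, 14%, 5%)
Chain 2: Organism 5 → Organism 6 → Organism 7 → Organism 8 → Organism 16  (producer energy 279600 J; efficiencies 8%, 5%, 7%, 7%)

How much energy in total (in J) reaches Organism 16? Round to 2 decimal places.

17.24 J

Chain 1: 266700 × 0.07 × 0.09 × 0.14 × 0.05 = 11.76147 J
Chain 2: 279600 × 0.08 × 0.05 × 0.07 × 0.07 = 5.48016 J
Total at Organism 16: 11.76147 + 5.48016 = 17.24163 J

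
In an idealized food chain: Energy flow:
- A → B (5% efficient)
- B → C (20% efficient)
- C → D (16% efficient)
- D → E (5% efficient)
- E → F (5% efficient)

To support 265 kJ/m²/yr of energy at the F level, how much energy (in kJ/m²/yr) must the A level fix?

Cumulative transfer efficiency: 0.05 × 0.2 × 0.16 × 0.05 × 0.05 = 0.000004
A energy = 265 / 0.000004 = 66250000 kJ/m²/yr

66250000 kJ/m²/yr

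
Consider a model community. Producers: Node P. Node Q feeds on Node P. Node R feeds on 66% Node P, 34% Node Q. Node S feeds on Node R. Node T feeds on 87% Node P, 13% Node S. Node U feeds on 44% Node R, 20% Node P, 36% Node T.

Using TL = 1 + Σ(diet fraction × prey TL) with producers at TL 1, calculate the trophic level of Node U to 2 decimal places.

Node Q: 1 + 1 = 2
Node R: 1 + (0.66×1 + 0.34×2) = 2.34
Node S: 1 + 2.34 = 3.34
Node T: 1 + (0.87×1 + 0.13×3.34) = 2.3042
Node U: 1 + (0.44×2.34 + 0.2×1 + 0.36×2.3042) = 3.059112

3.06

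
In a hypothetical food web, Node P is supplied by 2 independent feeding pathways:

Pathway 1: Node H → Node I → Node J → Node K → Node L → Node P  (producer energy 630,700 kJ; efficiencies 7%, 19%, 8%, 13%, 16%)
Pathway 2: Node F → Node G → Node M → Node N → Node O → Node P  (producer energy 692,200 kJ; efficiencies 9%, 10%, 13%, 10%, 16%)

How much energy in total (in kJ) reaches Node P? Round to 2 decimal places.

Pathway 1: 630700 × 0.07 × 0.19 × 0.08 × 0.13 × 0.16 = 13.95814784 kJ
Pathway 2: 692200 × 0.09 × 0.1 × 0.13 × 0.1 × 0.16 = 12.957984 kJ
Total at Node P: 13.95814784 + 12.957984 = 26.91613184 kJ

26.92 kJ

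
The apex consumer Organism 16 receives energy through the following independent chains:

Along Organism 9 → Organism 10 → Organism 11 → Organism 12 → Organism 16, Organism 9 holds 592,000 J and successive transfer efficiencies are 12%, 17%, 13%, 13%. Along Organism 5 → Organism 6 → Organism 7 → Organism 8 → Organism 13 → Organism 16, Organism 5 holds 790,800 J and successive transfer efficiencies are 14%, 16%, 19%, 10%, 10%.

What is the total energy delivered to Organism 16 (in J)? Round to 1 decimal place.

Via Organism 9: 592000 × 0.12 × 0.17 × 0.13 × 0.13 = 204.09792 J
Via Organism 5: 790800 × 0.14 × 0.16 × 0.19 × 0.1 × 0.1 = 33.656448 J
Total at Organism 16: 204.09792 + 33.656448 = 237.754368 J

237.8 J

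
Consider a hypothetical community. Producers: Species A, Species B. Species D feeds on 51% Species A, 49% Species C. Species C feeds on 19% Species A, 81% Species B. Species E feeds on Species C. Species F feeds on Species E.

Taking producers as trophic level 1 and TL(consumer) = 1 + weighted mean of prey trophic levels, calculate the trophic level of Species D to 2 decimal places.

2.49

Species C: 1 + (0.19×1 + 0.81×1) = 2
Species D: 1 + (0.51×1 + 0.49×2) = 2.49
Species E: 1 + 2 = 3
Species F: 1 + 3 = 4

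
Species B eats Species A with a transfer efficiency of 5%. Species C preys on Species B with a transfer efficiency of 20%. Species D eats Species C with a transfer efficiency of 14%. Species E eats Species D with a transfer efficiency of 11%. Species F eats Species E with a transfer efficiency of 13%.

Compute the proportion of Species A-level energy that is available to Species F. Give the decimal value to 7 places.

Product of link efficiencies: 0.05 × 0.2 × 0.14 × 0.11 × 0.13 = 0.00002002

0.0000200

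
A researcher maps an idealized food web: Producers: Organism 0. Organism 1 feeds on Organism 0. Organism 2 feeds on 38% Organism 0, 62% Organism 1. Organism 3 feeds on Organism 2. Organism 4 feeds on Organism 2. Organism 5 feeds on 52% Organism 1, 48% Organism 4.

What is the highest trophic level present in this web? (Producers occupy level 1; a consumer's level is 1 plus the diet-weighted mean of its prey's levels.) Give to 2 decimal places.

3.78

Organism 1: 1 + 1 = 2
Organism 2: 1 + (0.38×1 + 0.62×2) = 2.62
Organism 3: 1 + 2.62 = 3.62
Organism 4: 1 + 2.62 = 3.62
Organism 5: 1 + (0.52×2 + 0.48×3.62) = 3.7776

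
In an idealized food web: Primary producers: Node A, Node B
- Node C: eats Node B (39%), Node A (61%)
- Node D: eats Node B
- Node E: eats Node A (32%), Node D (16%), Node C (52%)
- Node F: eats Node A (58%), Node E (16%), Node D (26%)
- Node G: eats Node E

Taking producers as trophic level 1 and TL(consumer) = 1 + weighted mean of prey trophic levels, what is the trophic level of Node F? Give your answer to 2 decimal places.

2.53

Node C: 1 + (0.39×1 + 0.61×1) = 2
Node D: 1 + 1 = 2
Node E: 1 + (0.32×1 + 0.16×2 + 0.52×2) = 2.68
Node F: 1 + (0.58×1 + 0.16×2.68 + 0.26×2) = 2.5288
Node G: 1 + 2.68 = 3.68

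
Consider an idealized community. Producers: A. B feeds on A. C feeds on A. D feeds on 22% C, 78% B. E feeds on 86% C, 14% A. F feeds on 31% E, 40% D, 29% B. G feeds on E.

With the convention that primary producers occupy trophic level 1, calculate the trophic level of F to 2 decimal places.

3.67

B: 1 + 1 = 2
C: 1 + 1 = 2
D: 1 + (0.22×2 + 0.78×2) = 3
E: 1 + (0.86×2 + 0.14×1) = 2.86
F: 1 + (0.31×2.86 + 0.4×3 + 0.29×2) = 3.6666
G: 1 + 2.86 = 3.86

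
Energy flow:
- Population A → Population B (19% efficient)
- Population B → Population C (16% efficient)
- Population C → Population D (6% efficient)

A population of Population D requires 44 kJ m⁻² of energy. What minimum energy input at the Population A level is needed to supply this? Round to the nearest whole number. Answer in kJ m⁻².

24123 kJ m⁻²

Cumulative transfer efficiency: 0.19 × 0.16 × 0.06 = 0.001824
Population A energy = 44 / 0.001824 = 24123 kJ m⁻²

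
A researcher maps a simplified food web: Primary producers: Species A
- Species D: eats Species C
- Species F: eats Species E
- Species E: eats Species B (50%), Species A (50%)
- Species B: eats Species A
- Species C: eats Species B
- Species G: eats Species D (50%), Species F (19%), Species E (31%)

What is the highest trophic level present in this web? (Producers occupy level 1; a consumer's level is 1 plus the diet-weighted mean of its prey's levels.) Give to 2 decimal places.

4.44

Species B: 1 + 1 = 2
Species C: 1 + 2 = 3
Species D: 1 + 3 = 4
Species E: 1 + (0.5×2 + 0.5×1) = 2.5
Species F: 1 + 2.5 = 3.5
Species G: 1 + (0.5×4 + 0.19×3.5 + 0.31×2.5) = 4.44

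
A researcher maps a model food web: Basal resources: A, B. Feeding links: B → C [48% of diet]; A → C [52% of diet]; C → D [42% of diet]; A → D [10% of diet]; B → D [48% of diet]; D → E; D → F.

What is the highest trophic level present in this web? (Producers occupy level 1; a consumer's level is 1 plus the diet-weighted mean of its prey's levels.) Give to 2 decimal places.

C: 1 + (0.48×1 + 0.52×1) = 2
D: 1 + (0.42×2 + 0.1×1 + 0.48×1) = 2.42
E: 1 + 2.42 = 3.42
F: 1 + 2.42 = 3.42

3.42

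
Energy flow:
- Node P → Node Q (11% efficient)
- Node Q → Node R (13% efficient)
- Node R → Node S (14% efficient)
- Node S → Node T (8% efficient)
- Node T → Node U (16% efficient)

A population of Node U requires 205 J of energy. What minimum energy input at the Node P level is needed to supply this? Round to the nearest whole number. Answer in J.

Cumulative transfer efficiency: 0.11 × 0.13 × 0.14 × 0.08 × 0.16 = 0.0000256256
Node P energy = 205 / 0.0000256256 = 7999813 J

7999813 J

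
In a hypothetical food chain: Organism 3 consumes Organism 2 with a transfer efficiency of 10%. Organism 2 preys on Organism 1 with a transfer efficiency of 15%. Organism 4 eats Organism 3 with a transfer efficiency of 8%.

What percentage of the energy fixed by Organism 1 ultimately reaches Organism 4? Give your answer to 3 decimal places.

Product of link efficiencies: 0.15 × 0.1 × 0.08 = 0.0012
As a percentage: 0.0012 × 100 = 0.120%

0.120%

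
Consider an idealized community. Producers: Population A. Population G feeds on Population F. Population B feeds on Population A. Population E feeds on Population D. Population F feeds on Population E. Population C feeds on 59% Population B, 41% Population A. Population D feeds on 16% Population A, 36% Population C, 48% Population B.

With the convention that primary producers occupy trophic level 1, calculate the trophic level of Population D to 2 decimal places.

Population B: 1 + 1 = 2
Population C: 1 + (0.59×2 + 0.41×1) = 2.59
Population D: 1 + (0.16×1 + 0.36×2.59 + 0.48×2) = 3.0524
Population E: 1 + 3.0524 = 4.0524
Population F: 1 + 4.0524 = 5.0524
Population G: 1 + 5.0524 = 6.0524

3.05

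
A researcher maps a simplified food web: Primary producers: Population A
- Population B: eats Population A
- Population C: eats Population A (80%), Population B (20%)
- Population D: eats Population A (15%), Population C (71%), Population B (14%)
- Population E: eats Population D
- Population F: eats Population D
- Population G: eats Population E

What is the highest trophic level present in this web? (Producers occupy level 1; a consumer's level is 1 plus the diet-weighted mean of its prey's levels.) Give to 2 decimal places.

Population B: 1 + 1 = 2
Population C: 1 + (0.8×1 + 0.2×2) = 2.2
Population D: 1 + (0.15×1 + 0.71×2.2 + 0.14×2) = 2.992
Population E: 1 + 2.992 = 3.992
Population F: 1 + 2.992 = 3.992
Population G: 1 + 3.992 = 4.992

4.99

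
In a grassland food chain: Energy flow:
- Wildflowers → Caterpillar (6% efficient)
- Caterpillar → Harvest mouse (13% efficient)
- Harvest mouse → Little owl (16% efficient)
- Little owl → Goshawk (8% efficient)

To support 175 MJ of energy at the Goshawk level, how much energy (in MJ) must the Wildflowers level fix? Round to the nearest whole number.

Cumulative transfer efficiency: 0.06 × 0.13 × 0.16 × 0.08 = 0.00009984
Wildflowers energy = 175 / 0.00009984 = 1752804 MJ

1752804 MJ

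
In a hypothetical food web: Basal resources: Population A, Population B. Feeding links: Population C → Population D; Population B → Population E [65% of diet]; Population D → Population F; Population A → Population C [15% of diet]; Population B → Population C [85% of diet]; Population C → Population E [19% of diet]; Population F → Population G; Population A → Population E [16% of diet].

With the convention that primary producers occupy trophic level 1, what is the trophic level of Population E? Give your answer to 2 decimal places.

2.19

Population C: 1 + (0.15×1 + 0.85×1) = 2
Population D: 1 + 2 = 3
Population E: 1 + (0.16×1 + 0.19×2 + 0.65×1) = 2.19
Population F: 1 + 3 = 4
Population G: 1 + 4 = 5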